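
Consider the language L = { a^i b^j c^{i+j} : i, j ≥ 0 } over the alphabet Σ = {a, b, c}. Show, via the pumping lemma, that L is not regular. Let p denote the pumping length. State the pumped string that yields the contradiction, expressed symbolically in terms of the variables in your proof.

a^{p+k} b^p c^{2p}

Toward a contradiction, assume L is regular with pumping length p.
Take w = a^p b^p c^{2p} ∈ L (with i=j=p, i+j=2p), |w| = 4p ≥ p.
The pumping lemma gives a decomposition w = xyz where |xy| ≤ p and |y| ≥ 1.
Because |xy| ≤ p and w begins with p copies of a, we have y = a^k with 1 ≤ k ≤ p.
Consider xy^2z = a^{p+k} b^p c^{2p}. Now the a- and b-counts sum to 2p+k, but the c-count is 2p ≠ 2p+k. So xy^2z ∉ L.
This contradicts the pumping lemma, so L is not regular.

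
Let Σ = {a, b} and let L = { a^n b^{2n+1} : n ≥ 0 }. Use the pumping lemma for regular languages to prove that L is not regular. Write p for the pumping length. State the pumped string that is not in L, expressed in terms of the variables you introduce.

a^{p+k} b^{2p+1}

Toward a contradiction, assume L is regular with pumping length p.
Choose w = a^p b^{2p+1}, which is in L with |w| = 3p+1 ≥ p.
The pumping lemma gives a decomposition w = xyz where |xy| ≤ p and |y| > 0.
Because |xy| ≤ p and w begins with p copies of a, we have y = a^k with 1 ≤ k ≤ p.
Pump with i = 2: xy^2z = a^{p+k} b^{2p+1}. For this to lie in L we would need 2p+1 = 2(p+k)+1, which forces k = 0. But k ≥ 1, so xy^2z ∉ L.
Contradiction. Therefore L is not regular.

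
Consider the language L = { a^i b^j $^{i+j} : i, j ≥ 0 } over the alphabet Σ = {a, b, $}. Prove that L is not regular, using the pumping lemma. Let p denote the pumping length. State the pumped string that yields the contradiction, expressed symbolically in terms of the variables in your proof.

a^{p+k} b^p $^{2p}

Toward a contradiction, assume L is regular with pumping length p.
Take w = a^p b^p $^{2p} ∈ L (with i=j=p, i+j=2p), |w| = 4p ≥ p.
Write w = xyz as guaranteed by the lemma, with |xy| ≤ p and y is nonempty.
Because |xy| ≤ p and w begins with p copies of a, we have y = a^k with 1 ≤ k ≤ p.
Consider xy^2z = a^{p+k} b^p $^{2p}. Now the a- and b-counts sum to 2p+k, but the $-count is 2p ≠ 2p+k. So xy^2z ∉ L.
This is a contradiction; hence L is not regular.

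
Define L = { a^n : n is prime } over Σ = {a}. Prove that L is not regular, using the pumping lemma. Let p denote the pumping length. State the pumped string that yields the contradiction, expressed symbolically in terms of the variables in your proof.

a^{q(1+k)}

Assume L is regular. Let p be the pumping length given by the pumping lemma.
Let q be a prime with q ≥ p+2 (infinitely many primes exist), and take w = a^q ∈ L with |w| = q ≥ p.
The pumping lemma gives a decomposition w = xyz where |xy| ≤ p and |y| ≥ 1.
Then y = a^k for some k with 1 ≤ k ≤ p.
Since 1 ≤ k ≤ p, |xz| = q-k. Pump with i = q+1: |xy^{q+1}z| = (q-k)+(q+1)k = q+qk = q(1+k), which is composite (both factors ≥ 2). So xy^{q+1}z = a^{q(1+k)} ∉ L.
This is a contradiction; hence L is not regular.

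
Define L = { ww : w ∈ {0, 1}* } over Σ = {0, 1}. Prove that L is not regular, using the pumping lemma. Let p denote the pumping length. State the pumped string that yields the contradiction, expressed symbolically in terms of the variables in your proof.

Assume L is regular. Let p be the pumping length given by the pumping lemma.
Take w = 0^p 1^p 0^p 1^p = uu where u = 0^p1^p; then w ∈ L and |w| = 4p ≥ p.
Write w = xyz as guaranteed by the lemma, with |xy| ≤ p and |y| > 0.
Since the first p symbols of w are all 0's and |xy| ≤ p, y lies entirely in the leading 0-block: y = 0^k for some k with 1 ≤ k ≤ p.
Pump with i = 2: xy^2z = 0^{p+k} 1^p 0^p 1^p, of length 4p+k. Suppose this equals vv. The string starts with 0 and ends with 1, so v does too; thus the boundary between the two copies of v is a 1→0 transition. There is exactly one such transition, at position 2p+k, so |v| = 2p+k and |vv| = 4p+2k ≠ 4p+k since k ≥ 1. So xy^2z ∉ L.
This is a contradiction; hence L is not regular.

0^{p+k} 1^p 0^p 1^p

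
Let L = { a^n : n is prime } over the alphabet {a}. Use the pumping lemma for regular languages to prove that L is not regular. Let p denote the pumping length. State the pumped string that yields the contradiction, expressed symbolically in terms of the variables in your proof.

Assume L is regular. Let p be the pumping length given by the pumping lemma.
Let q be a prime with q ≥ p+2 (infinitely many primes exist), and take w = a^q ∈ L with |w| = q ≥ p.
The pumping lemma gives a decomposition w = xyz where |xy| ≤ p and |y| ≥ 1.
Then y = a^k for some k with 1 ≤ k ≤ p.
Since 1 ≤ k ≤ p, |xz| = q-k. Pump with i = q+1: |xy^{q+1}z| = (q-k)+(q+1)k = q+qk = q(1+k), which is composite (both factors ≥ 2). So xy^{q+1}z = a^{q(1+k)} ∉ L.
This contradicts the pumping lemma, so L is not regular.

a^{q(1+k)}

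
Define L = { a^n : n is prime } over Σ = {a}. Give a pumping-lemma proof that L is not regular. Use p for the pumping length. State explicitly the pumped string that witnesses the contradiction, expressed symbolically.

a^{q(1+k)}

Assume L is regular; let p be its pumping constant.
Let q be a prime with q ≥ p+2 (infinitely many primes exist), and take w = a^q ∈ L with |w| = q ≥ p.
By the pumping lemma, w = xyz with |xy| ≤ p and |y| > 0.
Then y = a^k for some k with 1 ≤ k ≤ p.
Since 1 ≤ k ≤ p, |xz| = q-k. Pump with i = q+1: |xy^{q+1}z| = (q-k)+(q+1)k = q+qk = q(1+k), which is composite (both factors ≥ 2). So xy^{q+1}z = a^{q(1+k)} ∉ L.
This contradicts the pumping lemma, so L is not regular.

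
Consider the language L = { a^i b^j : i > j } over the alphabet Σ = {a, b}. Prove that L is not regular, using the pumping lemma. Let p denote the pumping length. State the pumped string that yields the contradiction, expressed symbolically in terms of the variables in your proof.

Assume L is regular. Let p be the pumping length given by the pumping lemma.
Choose w = a^{p+1} b^p ∈ L, with |w| = 2p+1 ≥ p.
Write w = xyz as guaranteed by the lemma, with |xy| ≤ p and |y| ≥ 1.
Because |xy| ≤ p and w begins with p copies of a, we have y = a^k with 1 ≤ k ≤ p.
Consider xy^0z = xz = a^{p+1-k} b^p. Since k ≥ 1, the a-count p+1-k is at most p, so i > j fails; thus xz ∉ L.
This is a contradiction; hence L is not regular.

a^{p+1-k} b^p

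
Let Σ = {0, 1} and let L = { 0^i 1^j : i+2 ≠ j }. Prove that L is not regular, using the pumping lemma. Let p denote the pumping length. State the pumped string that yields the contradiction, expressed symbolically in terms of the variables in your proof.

Assume L is regular. Let p be the pumping length given by the pumping lemma.
Choose w = 0^p 1^{p+p!+2}. Since p ≠ (p+p!+2)-2 = p+p!, w ∈ L; and |w| ≥ p.
Write w = xyz as guaranteed by the lemma, with |xy| ≤ p and y is nonempty.
Since the first p symbols of w are all 0's and |xy| ≤ p, y lies entirely in the leading 0-block: y = 0^k for some k with 1 ≤ k ≤ p.
Since 1 ≤ k ≤ p, k divides p!; set t = 1 + p!/k. Then xy^t z has p + (p!/k)·k = p + p! copies of 0. Now the 0-count is p+p! and (1-count)-2 = (p+p!+2)-2 = p+p!, so i+2 ≠ j fails. So xy^t z = 0^{p+p!} 1^{p+p!+2} ∉ L.
This contradicts the pumping lemma, so L is not regular.

0^{p+p!} 1^{p+p!+2}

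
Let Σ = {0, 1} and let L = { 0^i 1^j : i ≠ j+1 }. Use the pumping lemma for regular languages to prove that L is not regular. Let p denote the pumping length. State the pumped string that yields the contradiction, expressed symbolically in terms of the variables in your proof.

0^{p+p!} 1^{p+p!-1}

Suppose for contradiction that L is regular, and let p be the pumping length.
Choose w = 0^p 1^{p+p!-1}. Since p ≠ (p+p!-1)+1 = p+p!, w ∈ L; and |w| ≥ p.
Write w = xyz as guaranteed by the lemma, with |xy| ≤ p and |y| > 0.
Since the first p symbols of w are all 0's and |xy| ≤ p, y lies entirely in the leading 0-block: y = 0^k for some k with 1 ≤ k ≤ p.
Since 1 ≤ k ≤ p, k divides p!; set t = 1 + p!/k. Then xy^t z has p + (p!/k)·k = p + p! copies of 0. Now the 0-count is p+p! and (1-count)+1 = (p+p!-1)+1 = p+p!, so i ≠ j+1 fails. So xy^t z = 0^{p+p!} 1^{p+p!-1} ∉ L.
This is a contradiction; hence L is not regular.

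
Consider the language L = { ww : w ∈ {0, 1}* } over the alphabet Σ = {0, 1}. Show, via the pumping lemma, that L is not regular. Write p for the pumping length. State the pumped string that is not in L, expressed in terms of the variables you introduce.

Assume L is regular. Let p be the pumping length given by the pumping lemma.
Take w = 0^p 1^p 0^p 1^p = uu where u = 0^p1^p; then w ∈ L and |w| = 4p ≥ p.
Write w = xyz as guaranteed by the lemma, with |xy| ≤ p and y is nonempty.
The first p characters of w are 0's, so xy (and hence y) consists only of 0's. Write y = 0^k, 1 ≤ k ≤ p.
Pump with i = 2: xy^2z = 0^{p+k} 1^p 0^p 1^p, of length 4p+k. Suppose this equals vv. The string starts with 0 and ends with 1, so v does too; thus the boundary between the two copies of v is a 1→0 transition. There is exactly one such transition, at position 2p+k, so |v| = 2p+k and |vv| = 4p+2k ≠ 4p+k since k ≥ 1. So xy^2z ∉ L.
This is a contradiction; hence L is not regular.

0^{p+k} 1^p 0^p 1^p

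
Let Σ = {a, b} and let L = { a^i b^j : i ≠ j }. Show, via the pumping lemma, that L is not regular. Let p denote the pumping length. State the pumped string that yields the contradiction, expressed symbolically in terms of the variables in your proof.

Assume L is regular. Let p be the pumping length given by the pumping lemma.
Choose w = a^p b^{p+p!}. Since p ≠ p+p!, w ∈ L; and |w| ≥ p.
Write w = xyz as guaranteed by the lemma, with |xy| ≤ p and |y| ≥ 1.
Since the first p symbols of w are all a's and |xy| ≤ p, y lies entirely in the leading a-block: y = a^k for some k with 1 ≤ k ≤ p.
Since 1 ≤ k ≤ p, k divides p!; set t = 1 + p!/k. Then xy^t z has p + (p!/k)·k = p + p! copies of a. Now the a-count equals the b-count, so i ≠ j fails. So xy^t z = a^{p+p!} b^{p+p!} ∉ L.
Contradiction. Therefore L is not regular.

a^{p+p!} b^{p+p!}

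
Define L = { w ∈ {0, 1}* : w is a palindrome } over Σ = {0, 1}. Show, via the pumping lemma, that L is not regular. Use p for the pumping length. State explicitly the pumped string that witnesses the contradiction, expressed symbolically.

Toward a contradiction, assume L is regular with pumping length p.
Take w = 0^p 1 0^p, a palindrome of length 2p+1 ≥ p.
By the pumping lemma, w = xyz with |xy| ≤ p and y is nonempty.
Since the first p symbols of w are all 0's and |xy| ≤ p, y lies entirely in the leading 0-block: y = 0^k for some k with 1 ≤ k ≤ p.
Pump with i = 2: xy^2z = 0^{p+k} 1 0^p. Its reverse is 0^p 1 0^{p+k}, which differs from xy^2z since k ≥ 1. So xy^2z is not a palindrome and xy^2z ∉ L.
This is a contradiction; hence L is not regular.

0^{p+k} 1 0^p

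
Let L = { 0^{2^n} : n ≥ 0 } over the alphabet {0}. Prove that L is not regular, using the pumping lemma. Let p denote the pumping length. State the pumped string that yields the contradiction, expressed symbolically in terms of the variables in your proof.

Assume L is regular; let p be its pumping constant.
Take w = 0^{2^p} ∈ L with |w| = 2^p ≥ p.
The pumping lemma gives a decomposition w = xyz where |xy| ≤ p and |y| > 0.
Then y = 0^k for some k with 1 ≤ k ≤ p.
Pump with i = 2: xy^2z = 0^{2^p+k}. Since 1 ≤ k ≤ p < 2^p, we have 2^p < 2^p+k < 2^{p+1}, so 2^p+k is not a power of 2. So xy^2z ∉ L.
This contradicts the pumping lemma, so L is not regular.

0^{2^p+k}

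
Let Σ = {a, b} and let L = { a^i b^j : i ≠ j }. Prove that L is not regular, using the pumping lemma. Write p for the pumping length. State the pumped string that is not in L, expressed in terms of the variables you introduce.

Assume L is regular; let p be its pumping constant.
Choose w = a^p b^{p+p!}. Since p ≠ p+p!, w ∈ L; and |w| ≥ p.
By the pumping lemma, w = xyz with |xy| ≤ p and |y| > 0.
The first p characters of w are a's, so xy (and hence y) consists only of a's. Write y = a^k, 1 ≤ k ≤ p.
Since 1 ≤ k ≤ p, k divides p!; set t = 1 + p!/k. Then xy^t z has p + (p!/k)·k = p + p! copies of a. Now the a-count equals the b-count, so i ≠ j fails. So xy^t z = a^{p+p!} b^{p+p!} ∉ L.
This contradicts the pumping lemma, so L is not regular.

a^{p+p!} b^{p+p!}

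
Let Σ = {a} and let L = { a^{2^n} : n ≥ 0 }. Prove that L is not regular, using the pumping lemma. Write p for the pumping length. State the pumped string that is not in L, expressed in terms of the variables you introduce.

a^{2^p+k}

Toward a contradiction, assume L is regular with pumping length p.
Take w = a^{2^p} ∈ L with |w| = 2^p ≥ p.
By the pumping lemma, w = xyz with |xy| ≤ p and y is nonempty.
Then y = a^k for some k with 1 ≤ k ≤ p.
Pump with i = 2: xy^2z = a^{2^p+k}. Since 1 ≤ k ≤ p < 2^p, we have 2^p < 2^p+k < 2^{p+1}, so 2^p+k is not a power of 2. So xy^2z ∉ L.
This is a contradiction; hence L is not regular.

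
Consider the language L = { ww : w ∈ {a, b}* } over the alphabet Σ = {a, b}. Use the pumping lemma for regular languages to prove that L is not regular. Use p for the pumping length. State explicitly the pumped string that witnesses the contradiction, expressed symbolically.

a^{p+k} b^p a^p b^p

Assume L is regular. Let p be the pumping length given by the pumping lemma.
Take w = a^p b^p a^p b^p = uu where u = a^pb^p; then w ∈ L and |w| = 4p ≥ p.
The pumping lemma gives a decomposition w = xyz where |xy| ≤ p and |y| > 0.
Because |xy| ≤ p and w begins with p copies of a, we have y = a^k with 1 ≤ k ≤ p.
Pump with i = 2: xy^2z = a^{p+k} b^p a^p b^p, of length 4p+k. Suppose this equals vv. The string starts with a and ends with b, so v does too; thus the boundary between the two copies of v is a b→a transition. There is exactly one such transition, at position 2p+k, so |v| = 2p+k and |vv| = 4p+2k ≠ 4p+k since k ≥ 1. So xy^2z ∉ L.
This is a contradiction; hence L is not regular.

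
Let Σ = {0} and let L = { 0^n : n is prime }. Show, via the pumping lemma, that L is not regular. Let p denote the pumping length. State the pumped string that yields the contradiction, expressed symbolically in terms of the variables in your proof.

Assume L is regular; let p be its pumping constant.
Let q be a prime with q ≥ p+2 (infinitely many primes exist), and take w = 0^q ∈ L with |w| = q ≥ p.
The pumping lemma gives a decomposition w = xyz where |xy| ≤ p and |y| ≥ 1.
Then y = 0^k for some k with 1 ≤ k ≤ p.
Since 1 ≤ k ≤ p, |xz| = q-k. Pump with i = q+1: |xy^{q+1}z| = (q-k)+(q+1)k = q+qk = q(1+k), which is composite (both factors ≥ 2). So xy^{q+1}z = 0^{q(1+k)} ∉ L.
This is a contradiction; hence L is not regular.

0^{q(1+k)}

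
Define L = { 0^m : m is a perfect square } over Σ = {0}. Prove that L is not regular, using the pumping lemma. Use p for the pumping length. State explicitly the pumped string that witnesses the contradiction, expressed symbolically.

0^{p²+k}

Toward a contradiction, assume L is regular with pumping length p.
Take w = 0^{p²} ∈ L with |w| = p² ≥ p.
Write w = xyz as guaranteed by the lemma, with |xy| ≤ p and |y| > 0.
Then y = 0^k for some k with 1 ≤ k ≤ p.
Pump with i = 2: xy^2z = 0^{p²+k}. Since 1 ≤ k ≤ p, p² < p²+k ≤ p²+p < (p+1)², so p²+k lies strictly between consecutive squares and is not a perfect square. So xy^2z ∉ L.
This is a contradiction; hence L is not regular.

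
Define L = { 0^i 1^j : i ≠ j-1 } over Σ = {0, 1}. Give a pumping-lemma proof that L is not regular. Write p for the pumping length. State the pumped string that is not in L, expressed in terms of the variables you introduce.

0^{p+p!} 1^{p+p!+1}

Suppose for contradiction that L is regular, and let p be the pumping length.
Choose w = 0^p 1^{p+p!+1}. Since p ≠ (p+p!+1)-1 = p+p!, w ∈ L; and |w| ≥ p.
The pumping lemma gives a decomposition w = xyz where |xy| ≤ p and |y| > 0.
Because |xy| ≤ p and w begins with p copies of 0, we have y = 0^k with 1 ≤ k ≤ p.
Since 1 ≤ k ≤ p, k divides p!; set t = 1 + p!/k. Then xy^t z has p + (p!/k)·k = p + p! copies of 0. Now the 0-count is p+p! and (1-count)-1 = (p+p!+1)-1 = p+p!, so i ≠ j-1 fails. So xy^t z = 0^{p+p!} 1^{p+p!+1} ∉ L.
This is a contradiction; hence L is not regular.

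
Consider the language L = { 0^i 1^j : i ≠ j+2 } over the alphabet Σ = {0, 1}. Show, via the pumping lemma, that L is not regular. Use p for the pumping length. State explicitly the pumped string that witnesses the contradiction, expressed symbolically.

Assume L is regular; let p be its pumping constant.
Choose w = 0^p 1^{p+p!-2}. Since p ≠ (p+p!-2)+2 = p+p!, w ∈ L; and |w| ≥ p.
Write w = xyz as guaranteed by the lemma, with |xy| ≤ p and y is nonempty.
The first p characters of w are 0's, so xy (and hence y) consists only of 0's. Write y = 0^k, 1 ≤ k ≤ p.
Since 1 ≤ k ≤ p, k divides p!; set t = 1 + p!/k. Then xy^t z has p + (p!/k)·k = p + p! copies of 0. Now the 0-count is p+p! and (1-count)+2 = (p+p!-2)+2 = p+p!, so i ≠ j+2 fails. So xy^t z = 0^{p+p!} 1^{p+p!-2} ∉ L.
Contradiction. Therefore L is not regular.

0^{p+p!} 1^{p+p!-2}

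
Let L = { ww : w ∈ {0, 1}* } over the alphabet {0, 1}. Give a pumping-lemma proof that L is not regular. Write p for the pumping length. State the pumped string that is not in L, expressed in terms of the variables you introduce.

Toward a contradiction, assume L is regular with pumping length p.
Take w = 0^p 1^p 0^p 1^p = uu where u = 0^p1^p; then w ∈ L and |w| = 4p ≥ p.
By the pumping lemma, w = xyz with |xy| ≤ p and y is nonempty.
Because |xy| ≤ p and w begins with p copies of 0, we have y = 0^k with 1 ≤ k ≤ p.
Pump with i = 2: xy^2z = 0^{p+k} 1^p 0^p 1^p, of length 4p+k. Suppose this equals vv. The string starts with 0 and ends with 1, so v does too; thus the boundary between the two copies of v is a 1→0 transition. There is exactly one such transition, at position 2p+k, so |v| = 2p+k and |vv| = 4p+2k ≠ 4p+k since k ≥ 1. So xy^2z ∉ L.
Contradiction. Therefore L is not regular.

0^{p+k} 1^p 0^p 1^p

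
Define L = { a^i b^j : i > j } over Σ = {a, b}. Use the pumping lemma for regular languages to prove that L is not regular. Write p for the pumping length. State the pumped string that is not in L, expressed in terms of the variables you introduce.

Suppose for contradiction that L is regular, and let p be the pumping length.
Choose w = a^{p+1} b^p ∈ L, with |w| = 2p+1 ≥ p.
By the pumping lemma, w = xyz with |xy| ≤ p and |y| ≥ 1.
The first p characters of w are a's, so xy (and hence y) consists only of a's. Write y = a^k, 1 ≤ k ≤ p.
Consider xy^0z = xz = a^{p+1-k} b^p. Since k ≥ 1, the a-count p+1-k is at most p, so i > j fails; thus xz ∉ L.
Contradiction. Therefore L is not regular.

a^{p+1-k} b^p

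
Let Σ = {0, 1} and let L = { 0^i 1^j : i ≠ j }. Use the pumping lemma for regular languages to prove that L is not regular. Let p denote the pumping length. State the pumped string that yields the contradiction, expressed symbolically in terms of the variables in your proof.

0^{p+p!} 1^{p+p!}

Assume L is regular; let p be its pumping constant.
Choose w = 0^p 1^{p+p!}. Since p ≠ p+p!, w ∈ L; and |w| ≥ p.
Write w = xyz as guaranteed by the lemma, with |xy| ≤ p and |y| > 0.
Because |xy| ≤ p and w begins with p copies of 0, we have y = 0^k with 1 ≤ k ≤ p.
Since 1 ≤ k ≤ p, k divides p!; set t = 1 + p!/k. Then xy^t z has p + (p!/k)·k = p + p! copies of 0. Now the 0-count equals the 1-count, so i ≠ j fails. So xy^t z = 0^{p+p!} 1^{p+p!} ∉ L.
Contradiction. Therefore L is not regular.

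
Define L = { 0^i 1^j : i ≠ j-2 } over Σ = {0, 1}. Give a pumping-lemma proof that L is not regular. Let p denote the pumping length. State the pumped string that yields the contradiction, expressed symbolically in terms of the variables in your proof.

Toward a contradiction, assume L is regular with pumping length p.
Choose w = 0^p 1^{p+p!+2}. Since p ≠ (p+p!+2)-2 = p+p!, w ∈ L; and |w| ≥ p.
The pumping lemma gives a decomposition w = xyz where |xy| ≤ p and |y| ≥ 1.
Since the first p symbols of w are all 0's and |xy| ≤ p, y lies entirely in the leading 0-block: y = 0^k for some k with 1 ≤ k ≤ p.
Since 1 ≤ k ≤ p, k divides p!; set t = 1 + p!/k. Then xy^t z has p + (p!/k)·k = p + p! copies of 0. Now the 0-count is p+p! and (1-count)-2 = (p+p!+2)-2 = p+p!, so i ≠ j-2 fails. So xy^t z = 0^{p+p!} 1^{p+p!+2} ∉ L.
This is a contradiction; hence L is not regular.

0^{p+p!} 1^{p+p!+2}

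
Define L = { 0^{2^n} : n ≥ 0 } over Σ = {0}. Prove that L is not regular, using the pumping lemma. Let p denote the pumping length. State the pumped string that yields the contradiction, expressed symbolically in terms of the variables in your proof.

0^{2^p+k}

Assume L is regular. Let p be the pumping length given by the pumping lemma.
Take w = 0^{2^p} ∈ L with |w| = 2^p ≥ p.
The pumping lemma gives a decomposition w = xyz where |xy| ≤ p and |y| > 0.
Then y = 0^k for some k with 1 ≤ k ≤ p.
Pump with i = 2: xy^2z = 0^{2^p+k}. Since 1 ≤ k ≤ p < 2^p, we have 2^p < 2^p+k < 2^{p+1}, so 2^p+k is not a power of 2. So xy^2z ∉ L.
Contradiction. Therefore L is not regular.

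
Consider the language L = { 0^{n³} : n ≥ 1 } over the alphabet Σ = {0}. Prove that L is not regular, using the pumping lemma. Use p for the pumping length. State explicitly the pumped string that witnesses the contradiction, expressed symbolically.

0^{p³+k}

Toward a contradiction, assume L is regular with pumping length p.
Take w = 0^{p³} ∈ L with |w| = p³ ≥ p.
Write w = xyz as guaranteed by the lemma, with |xy| ≤ p and y is nonempty.
Then y = 0^k for some k with 1 ≤ k ≤ p.
Pump with i = 2: xy^2z = 0^{p³+k}. Since 1 ≤ k ≤ p, p³ < p³+k ≤ p³+p < p³+3p²+3p+1 = (p+1)³, so p³+k is not a perfect cube. So xy^2z ∉ L.
This contradicts the pumping lemma, so L is not regular.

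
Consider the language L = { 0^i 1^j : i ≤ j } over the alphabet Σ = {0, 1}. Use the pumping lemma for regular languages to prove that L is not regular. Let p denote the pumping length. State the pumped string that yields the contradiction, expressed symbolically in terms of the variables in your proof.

Assume L is regular. Let p be the pumping length given by the pumping lemma.
Choose w = 0^p 1^p ∈ L, with |w| = 2p ≥ p.
The pumping lemma gives a decomposition w = xyz where |xy| ≤ p and |y| ≥ 1.
Since the first p symbols of w are all 0's and |xy| ≤ p, y lies entirely in the leading 0-block: y = 0^k for some k with 1 ≤ k ≤ p.
Consider xy^2z = 0^{p+k} 1^p. Since k ≥ 1, the 0-count p+k exceeds the 1-count p, so i ≤ j fails; thus xy^2z ∉ L.
This contradicts the pumping lemma, so L is not regular.

0^{p+k} 1^p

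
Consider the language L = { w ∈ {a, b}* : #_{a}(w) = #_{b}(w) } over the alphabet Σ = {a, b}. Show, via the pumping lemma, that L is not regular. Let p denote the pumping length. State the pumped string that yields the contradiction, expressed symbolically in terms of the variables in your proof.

Assume L is regular. Let p be the pumping length given by the pumping lemma.
Choose w = a^p b^p ∈ L with |w| = 2p ≥ p.
Write w = xyz as guaranteed by the lemma, with |xy| ≤ p and |y| > 0.
Since the first p symbols of w are all a's and |xy| ≤ p, y lies entirely in the leading a-block: y = a^k for some k with 1 ≤ k ≤ p.
Pump with i = 2: xy^2z = a^{p+k} b^p has p+k occurrences of a but only p of b. Since k ≥ 1 the counts differ, so xy^2z ∉ L.
This is a contradiction; hence L is not regular.

a^{p+k} b^p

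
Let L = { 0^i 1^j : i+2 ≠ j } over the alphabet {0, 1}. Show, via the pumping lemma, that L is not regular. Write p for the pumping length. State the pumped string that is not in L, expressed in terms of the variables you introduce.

Suppose for contradiction that L is regular, and let p be the pumping length.
Choose w = 0^p 1^{p+p!+2}. Since p ≠ (p+p!+2)-2 = p+p!, w ∈ L; and |w| ≥ p.
By the pumping lemma, w = xyz with |xy| ≤ p and |y| > 0.
Because |xy| ≤ p and w begins with p copies of 0, we have y = 0^k with 1 ≤ k ≤ p.
Since 1 ≤ k ≤ p, k divides p!; set t = 1 + p!/k. Then xy^t z has p + (p!/k)·k = p + p! copies of 0. Now the 0-count is p+p! and (1-count)-2 = (p+p!+2)-2 = p+p!, so i+2 ≠ j fails. So xy^t z = 0^{p+p!} 1^{p+p!+2} ∉ L.
Contradiction. Therefore L is not regular.

0^{p+p!} 1^{p+p!+2}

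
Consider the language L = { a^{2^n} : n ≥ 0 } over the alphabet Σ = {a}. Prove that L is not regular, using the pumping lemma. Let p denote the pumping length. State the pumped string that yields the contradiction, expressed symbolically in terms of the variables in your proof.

a^{2^p+k}

Assume L is regular. Let p be the pumping length given by the pumping lemma.
Take w = a^{2^p} ∈ L with |w| = 2^p ≥ p.
Write w = xyz as guaranteed by the lemma, with |xy| ≤ p and y is nonempty.
Then y = a^k for some k with 1 ≤ k ≤ p.
Pump with i = 2: xy^2z = a^{2^p+k}. Since 1 ≤ k ≤ p < 2^p, we have 2^p < 2^p+k < 2^{p+1}, so 2^p+k is not a power of 2. So xy^2z ∉ L.
This is a contradiction; hence L is not regular.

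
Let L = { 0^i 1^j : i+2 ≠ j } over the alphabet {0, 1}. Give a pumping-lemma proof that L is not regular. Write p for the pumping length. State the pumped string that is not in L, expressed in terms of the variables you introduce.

0^{p+p!} 1^{p+p!+2}

Toward a contradiction, assume L is regular with pumping length p.
Choose w = 0^p 1^{p+p!+2}. Since p ≠ (p+p!+2)-2 = p+p!, w ∈ L; and |w| ≥ p.
The pumping lemma gives a decomposition w = xyz where |xy| ≤ p and |y| > 0.
Because |xy| ≤ p and w begins with p copies of 0, we have y = 0^k with 1 ≤ k ≤ p.
Since 1 ≤ k ≤ p, k divides p!; set t = 1 + p!/k. Then xy^t z has p + (p!/k)·k = p + p! copies of 0. Now the 0-count is p+p! and (1-count)-2 = (p+p!+2)-2 = p+p!, so i+2 ≠ j fails. So xy^t z = 0^{p+p!} 1^{p+p!+2} ∉ L.
Contradiction. Therefore L is not regular.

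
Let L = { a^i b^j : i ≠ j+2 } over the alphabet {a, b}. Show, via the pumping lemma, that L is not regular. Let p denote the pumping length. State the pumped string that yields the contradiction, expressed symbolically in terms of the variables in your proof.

Assume L is regular; let p be its pumping constant.
Choose w = a^p b^{p+p!-2}. Since p ≠ (p+p!-2)+2 = p+p!, w ∈ L; and |w| ≥ p.
By the pumping lemma, w = xyz with |xy| ≤ p and y is nonempty.
The first p characters of w are a's, so xy (and hence y) consists only of a's. Write y = a^k, 1 ≤ k ≤ p.
Since 1 ≤ k ≤ p, k divides p!; set t = 1 + p!/k. Then xy^t z has p + (p!/k)·k = p + p! copies of a. Now the a-count is p+p! and (b-count)+2 = (p+p!-2)+2 = p+p!, so i ≠ j+2 fails. So xy^t z = a^{p+p!} b^{p+p!-2} ∉ L.
This contradicts the pumping lemma, so L is not regular.

a^{p+p!} b^{p+p!-2}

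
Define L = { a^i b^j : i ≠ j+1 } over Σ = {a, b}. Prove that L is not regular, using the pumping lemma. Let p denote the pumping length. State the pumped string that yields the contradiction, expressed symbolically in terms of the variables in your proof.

a^{p+p!} b^{p+p!-1}

Suppose for contradiction that L is regular, and let p be the pumping length.
Choose w = a^p b^{p+p!-1}. Since p ≠ (p+p!-1)+1 = p+p!, w ∈ L; and |w| ≥ p.
By the pumping lemma, w = xyz with |xy| ≤ p and |y| ≥ 1.
Since the first p symbols of w are all a's and |xy| ≤ p, y lies entirely in the leading a-block: y = a^k for some k with 1 ≤ k ≤ p.
Since 1 ≤ k ≤ p, k divides p!; set t = 1 + p!/k. Then xy^t z has p + (p!/k)·k = p + p! copies of a. Now the a-count is p+p! and (b-count)+1 = (p+p!-1)+1 = p+p!, so i ≠ j+1 fails. So xy^t z = a^{p+p!} b^{p+p!-1} ∉ L.
This contradicts the pumping lemma, so L is not regular.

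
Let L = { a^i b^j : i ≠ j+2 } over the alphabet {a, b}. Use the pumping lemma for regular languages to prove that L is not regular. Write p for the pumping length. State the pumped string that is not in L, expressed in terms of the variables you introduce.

a^{p+p!} b^{p+p!-2}

Assume L is regular. Let p be the pumping length given by the pumping lemma.
Choose w = a^p b^{p+p!-2}. Since p ≠ (p+p!-2)+2 = p+p!, w ∈ L; and |w| ≥ p.
Write w = xyz as guaranteed by the lemma, with |xy| ≤ p and |y| > 0.
The first p characters of w are a's, so xy (and hence y) consists only of a's. Write y = a^k, 1 ≤ k ≤ p.
Since 1 ≤ k ≤ p, k divides p!; set t = 1 + p!/k. Then xy^t z has p + (p!/k)·k = p + p! copies of a. Now the a-count is p+p! and (b-count)+2 = (p+p!-2)+2 = p+p!, so i ≠ j+2 fails. So xy^t z = a^{p+p!} b^{p+p!-2} ∉ L.
This is a contradiction; hence L is not regular.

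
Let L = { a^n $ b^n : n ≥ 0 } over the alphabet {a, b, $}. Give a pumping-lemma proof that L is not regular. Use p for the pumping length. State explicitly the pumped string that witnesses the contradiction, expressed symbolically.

Toward a contradiction, assume L is regular with pumping length p.
Take w = a^p $ b^p ∈ L with |w| = 2p+1 ≥ p.
Write w = xyz as guaranteed by the lemma, with |xy| ≤ p and y is nonempty.
The first p characters of w are a's, so xy (and hence y) consists only of a's. Write y = a^k, 1 ≤ k ≤ p.
Pump with i = 2: xy^2z = a^{p+k} $ b^p, which would require p+k = p. But k ≥ 1, so xy^2z ∉ L.
This is a contradiction; hence L is not regular.

a^{p+k} $ b^p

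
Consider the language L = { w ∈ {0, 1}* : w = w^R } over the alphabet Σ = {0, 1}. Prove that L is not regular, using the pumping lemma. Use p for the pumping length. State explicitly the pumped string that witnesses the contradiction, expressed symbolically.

0^{p+k} 1 0^p

Assume L is regular; let p be its pumping constant.
Take w = 0^p 1 0^p, a palindrome of length 2p+1 ≥ p.
By the pumping lemma, w = xyz with |xy| ≤ p and |y| ≥ 1.
The first p characters of w are 0's, so xy (and hence y) consists only of 0's. Write y = 0^k, 1 ≤ k ≤ p.
Pump with i = 2: xy^2z = 0^{p+k} 1 0^p. Its reverse is 0^p 1 0^{p+k}, which differs from xy^2z since k ≥ 1. So xy^2z is not a palindrome and xy^2z ∉ L.
This is a contradiction; hence L is not regular.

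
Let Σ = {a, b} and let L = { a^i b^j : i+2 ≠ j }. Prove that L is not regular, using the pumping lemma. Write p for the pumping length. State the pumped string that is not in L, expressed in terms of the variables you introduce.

Assume L is regular; let p be its pumping constant.
Choose w = a^p b^{p+p!+2}. Since p ≠ (p+p!+2)-2 = p+p!, w ∈ L; and |w| ≥ p.
The pumping lemma gives a decomposition w = xyz where |xy| ≤ p and y is nonempty.
Because |xy| ≤ p and w begins with p copies of a, we have y = a^k with 1 ≤ k ≤ p.
Since 1 ≤ k ≤ p, k divides p!; set t = 1 + p!/k. Then xy^t z has p + (p!/k)·k = p + p! copies of a. Now the a-count is p+p! and (b-count)-2 = (p+p!+2)-2 = p+p!, so i+2 ≠ j fails. So xy^t z = a^{p+p!} b^{p+p!+2} ∉ L.
Contradiction. Therefore L is not regular.

a^{p+p!} b^{p+p!+2}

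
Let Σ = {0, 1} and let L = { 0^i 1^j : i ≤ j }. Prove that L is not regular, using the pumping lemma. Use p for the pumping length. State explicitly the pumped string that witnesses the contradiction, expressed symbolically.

Assume L is regular; let p be its pumping constant.
Choose w = 0^p 1^p ∈ L, with |w| = 2p ≥ p.
The pumping lemma gives a decomposition w = xyz where |xy| ≤ p and y is nonempty.
The first p characters of w are 0's, so xy (and hence y) consists only of 0's. Write y = 0^k, 1 ≤ k ≤ p.
Consider xy^2z = 0^{p+k} 1^p. Since k ≥ 1, the 0-count p+k exceeds the 1-count p, so i ≤ j fails; thus xy^2z ∉ L.
Contradiction. Therefore L is not regular.

0^{p+k} 1^p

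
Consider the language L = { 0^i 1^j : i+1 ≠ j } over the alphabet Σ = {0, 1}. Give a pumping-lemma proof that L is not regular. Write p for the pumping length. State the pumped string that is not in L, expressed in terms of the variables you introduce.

Toward a contradiction, assume L is regular with pumping length p.
Choose w = 0^p 1^{p+p!+1}. Since p ≠ (p+p!+1)-1 = p+p!, w ∈ L; and |w| ≥ p.
Write w = xyz as guaranteed by the lemma, with |xy| ≤ p and |y| > 0.
Because |xy| ≤ p and w begins with p copies of 0, we have y = 0^k with 1 ≤ k ≤ p.
Since 1 ≤ k ≤ p, k divides p!; set t = 1 + p!/k. Then xy^t z has p + (p!/k)·k = p + p! copies of 0. Now the 0-count is p+p! and (1-count)-1 = (p+p!+1)-1 = p+p!, so i+1 ≠ j fails. So xy^t z = 0^{p+p!} 1^{p+p!+1} ∉ L.
This is a contradiction; hence L is not regular.

0^{p+p!} 1^{p+p!+1}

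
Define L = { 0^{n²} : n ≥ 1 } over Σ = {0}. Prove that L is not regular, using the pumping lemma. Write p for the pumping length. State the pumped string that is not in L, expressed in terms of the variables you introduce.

Toward a contradiction, assume L is regular with pumping length p.
Take w = 0^{p²} ∈ L with |w| = p² ≥ p.
Write w = xyz as guaranteed by the lemma, with |xy| ≤ p and |y| > 0.
Then y = 0^k for some k with 1 ≤ k ≤ p.
Pump with i = 2: xy^2z = 0^{p²+k}. Since 1 ≤ k ≤ p, p² < p²+k ≤ p²+p < (p+1)², so p²+k lies strictly between consecutive squares and is not a perfect square. So xy^2z ∉ L.
This is a contradiction; hence L is not regular.

0^{p²+k}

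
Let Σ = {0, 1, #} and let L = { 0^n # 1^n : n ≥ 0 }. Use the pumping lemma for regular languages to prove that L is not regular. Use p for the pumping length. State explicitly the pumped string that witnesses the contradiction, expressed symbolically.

0^{p+k} # 1^p

Suppose for contradiction that L is regular, and let p be the pumping length.
Take w = 0^p # 1^p ∈ L with |w| = 2p+1 ≥ p.
The pumping lemma gives a decomposition w = xyz where |xy| ≤ p and y is nonempty.
Since the first p symbols of w are all 0's and |xy| ≤ p, y lies entirely in the leading 0-block: y = 0^k for some k with 1 ≤ k ≤ p.
Pump with i = 2: xy^2z = 0^{p+k} # 1^p, which would require p+k = p. But k ≥ 1, so xy^2z ∉ L.
This is a contradiction; hence L is not regular.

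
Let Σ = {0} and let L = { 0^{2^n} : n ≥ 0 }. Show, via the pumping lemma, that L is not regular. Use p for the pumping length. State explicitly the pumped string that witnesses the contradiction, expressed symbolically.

Toward a contradiction, assume L is regular with pumping length p.
Take w = 0^{2^p} ∈ L with |w| = 2^p ≥ p.
The pumping lemma gives a decomposition w = xyz where |xy| ≤ p and y is nonempty.
Then y = 0^k for some k with 1 ≤ k ≤ p.
Pump with i = 2: xy^2z = 0^{2^p+k}. Since 1 ≤ k ≤ p < 2^p, we have 2^p < 2^p+k < 2^{p+1}, so 2^p+k is not a power of 2. So xy^2z ∉ L.
This contradicts the pumping lemma, so L is not regular.

0^{2^p+k}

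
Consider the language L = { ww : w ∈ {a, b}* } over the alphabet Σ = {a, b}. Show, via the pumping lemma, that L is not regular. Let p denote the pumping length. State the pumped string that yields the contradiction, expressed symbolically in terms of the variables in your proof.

a^{p+k} b^p a^p b^p

Assume L is regular. Let p be the pumping length given by the pumping lemma.
Take w = a^p b^p a^p b^p = uu where u = a^pb^p; then w ∈ L and |w| = 4p ≥ p.
The pumping lemma gives a decomposition w = xyz where |xy| ≤ p and y is nonempty.
Since the first p symbols of w are all a's and |xy| ≤ p, y lies entirely in the leading a-block: y = a^k for some k with 1 ≤ k ≤ p.
Pump with i = 2: xy^2z = a^{p+k} b^p a^p b^p, of length 4p+k. Suppose this equals vv. The string starts with a and ends with b, so v does too; thus the boundary between the two copies of v is a b→a transition. There is exactly one such transition, at position 2p+k, so |v| = 2p+k and |vv| = 4p+2k ≠ 4p+k since k ≥ 1. So xy^2z ∉ L.
This is a contradiction; hence L is not regular.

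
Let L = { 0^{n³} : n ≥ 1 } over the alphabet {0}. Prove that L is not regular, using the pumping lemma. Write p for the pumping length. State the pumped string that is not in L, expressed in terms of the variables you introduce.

Assume L is regular. Let p be the pumping length given by the pumping lemma.
Take w = 0^{p³} ∈ L with |w| = p³ ≥ p.
Write w = xyz as guaranteed by the lemma, with |xy| ≤ p and |y| ≥ 1.
Then y = 0^k for some k with 1 ≤ k ≤ p.
Pump with i = 2: xy^2z = 0^{p³+k}. Since 1 ≤ k ≤ p, p³ < p³+k ≤ p³+p < p³+3p²+3p+1 = (p+1)³, so p³+k is not a perfect cube. So xy^2z ∉ L.
This contradicts the pumping lemma, so L is not regular.

0^{p³+k}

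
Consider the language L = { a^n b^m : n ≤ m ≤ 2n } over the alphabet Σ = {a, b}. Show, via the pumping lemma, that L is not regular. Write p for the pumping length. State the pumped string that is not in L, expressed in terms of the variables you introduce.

Toward a contradiction, assume L is regular with pumping length p.
Take w = a^p b^p ∈ L (since p ≤ p ≤ 2p), with |w| = 2p ≥ p.
Write w = xyz as guaranteed by the lemma, with |xy| ≤ p and |y| ≥ 1.
Because |xy| ≤ p and w begins with p copies of a, we have y = a^k with 1 ≤ k ≤ p.
Pump with i = 2: xy^2z = a^{p+k} b^p. Now n = p+k > p = m, so the condition n ≤ m fails. Thus xy^2z ∉ L.
This is a contradiction; hence L is not regular.

a^{p+k} b^p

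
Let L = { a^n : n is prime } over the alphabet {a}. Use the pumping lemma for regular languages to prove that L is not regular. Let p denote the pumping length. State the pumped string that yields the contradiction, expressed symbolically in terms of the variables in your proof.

Toward a contradiction, assume L is regular with pumping length p.
Let q be a prime with q ≥ p+2 (infinitely many primes exist), and take w = a^q ∈ L with |w| = q ≥ p.
Write w = xyz as guaranteed by the lemma, with |xy| ≤ p and |y| > 0.
Then y = a^k for some k with 1 ≤ k ≤ p.
Since 1 ≤ k ≤ p, |xz| = q-k. Pump with i = q+1: |xy^{q+1}z| = (q-k)+(q+1)k = q+qk = q(1+k), which is composite (both factors ≥ 2). So xy^{q+1}z = a^{q(1+k)} ∉ L.
Contradiction. Therefore L is not regular.

a^{q(1+k)}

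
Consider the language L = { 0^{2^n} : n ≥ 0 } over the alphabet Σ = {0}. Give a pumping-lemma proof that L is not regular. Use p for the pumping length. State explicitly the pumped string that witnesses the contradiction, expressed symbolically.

0^{2^p+k}

Assume L is regular. Let p be the pumping length given by the pumping lemma.
Take w = 0^{2^p} ∈ L with |w| = 2^p ≥ p.
By the pumping lemma, w = xyz with |xy| ≤ p and |y| > 0.
Then y = 0^k for some k with 1 ≤ k ≤ p.
Pump with i = 2: xy^2z = 0^{2^p+k}. Since 1 ≤ k ≤ p < 2^p, we have 2^p < 2^p+k < 2^{p+1}, so 2^p+k is not a power of 2. So xy^2z ∉ L.
This is a contradiction; hence L is not regular.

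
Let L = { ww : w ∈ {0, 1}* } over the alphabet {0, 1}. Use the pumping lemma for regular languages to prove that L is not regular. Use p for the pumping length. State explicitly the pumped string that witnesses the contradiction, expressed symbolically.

0^{p+k} 1^p 0^p 1^p

Assume L is regular; let p be its pumping constant.
Take w = 0^p 1^p 0^p 1^p = uu where u = 0^p1^p; then w ∈ L and |w| = 4p ≥ p.
By the pumping lemma, w = xyz with |xy| ≤ p and |y| ≥ 1.
The first p characters of w are 0's, so xy (and hence y) consists only of 0's. Write y = 0^k, 1 ≤ k ≤ p.
Pump with i = 2: xy^2z = 0^{p+k} 1^p 0^p 1^p, of length 4p+k. Suppose this equals vv. The string starts with 0 and ends with 1, so v does too; thus the boundary between the two copies of v is a 1→0 transition. There is exactly one such transition, at position 2p+k, so |v| = 2p+k and |vv| = 4p+2k ≠ 4p+k since k ≥ 1. So xy^2z ∉ L.
This contradicts the pumping lemma, so L is not regular.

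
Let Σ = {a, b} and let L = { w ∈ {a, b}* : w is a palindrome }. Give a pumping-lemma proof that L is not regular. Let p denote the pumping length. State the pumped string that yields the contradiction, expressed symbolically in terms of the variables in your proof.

a^{p+k} b a^p

Assume L is regular; let p be its pumping constant.
Take w = a^p b a^p, a palindrome of length 2p+1 ≥ p.
Write w = xyz as guaranteed by the lemma, with |xy| ≤ p and |y| ≥ 1.
Since the first p symbols of w are all a's and |xy| ≤ p, y lies entirely in the leading a-block: y = a^k for some k with 1 ≤ k ≤ p.
Pump with i = 2: xy^2z = a^{p+k} b a^p. Its reverse is a^p b a^{p+k}, which differs from xy^2z since k ≥ 1. So xy^2z is not a palindrome and xy^2z ∉ L.
This is a contradiction; hence L is not regular.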